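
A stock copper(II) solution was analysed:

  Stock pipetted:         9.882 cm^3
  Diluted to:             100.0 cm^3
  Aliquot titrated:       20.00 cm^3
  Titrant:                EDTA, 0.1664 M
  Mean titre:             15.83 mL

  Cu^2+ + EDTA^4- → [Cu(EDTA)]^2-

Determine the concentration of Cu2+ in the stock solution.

n(EDTA) = 0.01583 × 0.1664 = 2.634 × 10^-3 mol
n(Cu2+) in the aliquot = 2.634 × 10^-3 mol (1:1 ratio)
[Cu2+]_dilute = 2.634 × 10^-3 / 0.02000 = 0.1317 mol/L
Dilution factor = 100.0 / 9.882 = 10.12
[Cu2+]_stock = 0.1317 × 10.12 = 1.333 mol/L

1.333 M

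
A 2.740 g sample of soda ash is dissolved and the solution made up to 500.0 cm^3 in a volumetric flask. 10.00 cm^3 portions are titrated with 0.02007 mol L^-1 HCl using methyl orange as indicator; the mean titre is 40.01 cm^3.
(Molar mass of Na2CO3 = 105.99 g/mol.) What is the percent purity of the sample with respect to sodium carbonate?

77.66 %

Na2CO3 + 2 HCl → 2 NaCl + H2O + CO2
n(HCl) per titration = 0.04001 × 0.02007 = 8.030 × 10^-4 mol
From the 1:2 ratio, n(Na2CO3) in each aliquot = 1/2 × 8.030 × 10^-4 = 4.015 × 10^-4 mol
n(Na2CO3) in the whole flask = 4.015 × 10^-4 × 500.0/10.00 = 0.02008 mol
mass of Na2CO3 = 0.02008 × 105.99 = 2.128 g
% Na2CO3 = 2.128 / 2.740 × 100 = 77.66 %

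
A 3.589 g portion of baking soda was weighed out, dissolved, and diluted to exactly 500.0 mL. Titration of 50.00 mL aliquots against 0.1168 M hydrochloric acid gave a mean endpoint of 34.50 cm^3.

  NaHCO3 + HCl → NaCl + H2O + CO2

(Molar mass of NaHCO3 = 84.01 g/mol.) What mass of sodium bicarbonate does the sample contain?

n(HCl) per titration = 0.03450 × 0.1168 = 4.030 × 10^-3 mol
n(NaHCO3) in each aliquot = 4.030 × 10^-3 mol (1:1 ratio)
n(NaHCO3) in the whole flask = 4.030 × 10^-3 × 500.0/50.00 = 0.04030 mol
mass of NaHCO3 = 0.04030 × 84.01 = 3.385 g

3.385 g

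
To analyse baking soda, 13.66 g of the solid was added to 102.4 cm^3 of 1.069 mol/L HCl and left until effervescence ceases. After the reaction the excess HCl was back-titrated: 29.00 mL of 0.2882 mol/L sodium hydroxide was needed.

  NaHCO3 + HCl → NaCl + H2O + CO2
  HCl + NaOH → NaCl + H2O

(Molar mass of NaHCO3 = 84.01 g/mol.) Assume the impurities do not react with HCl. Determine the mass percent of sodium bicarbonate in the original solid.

n(HCl) added = 0.1024 × 1.069 = 0.1095 mol
n(NaOH) used in back-titration = 0.02900 × 0.2882 = 8.358 × 10^-3 mol
n(HCl) left over = 8.358 × 10^-3 mol (1:1 ratio)
n(HCl) consumed by analyte = 0.1095 − 8.358 × 10^-3 = 0.1011 mol
n(NaHCO3) = 0.1011 mol (1:1 ratio)
mass of NaHCO3 = 0.1011 × 84.01 = 8.494 g
% NaHCO3 = 8.494 / 13.66 × 100 = 62.18 %

62.18 %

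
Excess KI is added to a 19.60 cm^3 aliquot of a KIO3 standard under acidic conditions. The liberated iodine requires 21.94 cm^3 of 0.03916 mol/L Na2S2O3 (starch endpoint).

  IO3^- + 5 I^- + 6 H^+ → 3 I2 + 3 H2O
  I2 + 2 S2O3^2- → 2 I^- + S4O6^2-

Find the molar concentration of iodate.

0.007306 mol/L

n(S2O3^2-) = 0.02194 × 0.03916 = 8.592 × 10^-4 mol
n(I2) = n(S2O3^2-)/2 = 4.296 × 10^-4 mol
From the 1:3 ratio, n(IO3^-) in the aliquot = 1/3 × 4.296 × 10^-4 = 1.432 × 10^-4 mol
[IO3^-] = 1.432 × 10^-4 / 0.01960 = 0.007306 mol/L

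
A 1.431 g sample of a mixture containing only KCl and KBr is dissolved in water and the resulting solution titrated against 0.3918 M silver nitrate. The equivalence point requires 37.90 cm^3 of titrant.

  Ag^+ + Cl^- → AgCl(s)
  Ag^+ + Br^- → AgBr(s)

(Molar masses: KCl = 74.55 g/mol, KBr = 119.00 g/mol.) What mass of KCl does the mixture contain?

n(AgNO3) = 0.03790 × 0.3918 = 0.01485 mol
Let x = n(KCl), y = n(KBr).
Titrant: 1x + 1y = 0.01485;  mass: 74.55x + 119.00y = 1.431
Solving, x = 7.560 × 10^-3 mol, y = 7.289 × 10^-3 mol
mass of KCl = 7.560 × 10^-3 × 74.55 = 0.5636 g

0.5636 g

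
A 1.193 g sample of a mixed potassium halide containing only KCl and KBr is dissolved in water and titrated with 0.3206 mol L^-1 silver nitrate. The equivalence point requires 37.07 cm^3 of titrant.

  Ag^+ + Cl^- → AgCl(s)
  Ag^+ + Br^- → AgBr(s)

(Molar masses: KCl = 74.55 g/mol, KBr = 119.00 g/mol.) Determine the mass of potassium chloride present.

n(AgNO3) = 0.03707 × 0.3206 = 0.01188 mol
Let x = n(KCl), y = n(KBr).
Titrant: 1x + 1y = 0.01188;  mass: 74.55x + 119.00y = 1.193
Solving, x = 4.978 × 10^-3 mol, y = 6.907 × 10^-3 mol
mass of KCl = 4.978 × 10^-3 × 74.55 = 0.3711 g

0.3711 g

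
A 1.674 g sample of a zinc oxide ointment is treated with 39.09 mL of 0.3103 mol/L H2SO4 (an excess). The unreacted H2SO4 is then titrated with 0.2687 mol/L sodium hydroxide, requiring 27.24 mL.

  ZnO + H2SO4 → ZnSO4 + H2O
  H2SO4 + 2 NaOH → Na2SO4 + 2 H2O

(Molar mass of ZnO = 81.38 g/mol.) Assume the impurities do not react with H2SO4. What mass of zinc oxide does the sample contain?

0.6893 g

n(H2SO4) added = 0.03909 × 0.3103 = 0.01213 mol
n(NaOH) used in back-titration = 0.02724 × 0.2687 = 7.319 × 10^-3 mol
From the 1:2 ratio, n(H2SO4) left over = 1/2 × 7.319 × 10^-3 = 3.660 × 10^-3 mol
n(H2SO4) consumed by analyte = 0.01213 − 3.660 × 10^-3 = 8.470 × 10^-3 mol
n(ZnO) = 8.470 × 10^-3 mol (1:1 ratio)
mass of ZnO = 8.470 × 10^-3 × 81.38 = 0.6893 g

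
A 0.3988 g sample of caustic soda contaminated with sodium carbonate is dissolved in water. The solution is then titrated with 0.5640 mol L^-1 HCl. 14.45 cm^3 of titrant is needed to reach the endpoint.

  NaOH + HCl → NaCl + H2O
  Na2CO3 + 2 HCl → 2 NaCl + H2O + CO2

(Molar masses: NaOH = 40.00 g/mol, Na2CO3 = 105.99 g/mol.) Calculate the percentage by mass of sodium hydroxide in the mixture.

25.55 %

n(HCl) = 0.01445 × 0.5640 = 8.150 × 10^-3 mol
Let x = n(NaOH), y = n(Na2CO3).
Titrant: 1x + 2y = 8.150 × 10^-3;  mass: 40.00x + 105.99y = 0.3988
Solving, x = 2.547 × 10^-3 mol, y = 2.801 × 10^-3 mol
mass of NaOH = 2.547 × 10^-3 × 40.00 = 0.1019 g
% NaOH = 0.1019 / 0.3988 × 100 = 25.55 %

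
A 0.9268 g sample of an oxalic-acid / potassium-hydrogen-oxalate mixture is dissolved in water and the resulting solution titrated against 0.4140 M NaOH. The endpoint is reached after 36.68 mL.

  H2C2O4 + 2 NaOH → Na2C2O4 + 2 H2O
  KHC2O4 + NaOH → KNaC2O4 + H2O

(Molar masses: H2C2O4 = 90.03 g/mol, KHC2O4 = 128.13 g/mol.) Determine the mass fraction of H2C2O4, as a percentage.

n(NaOH) = 0.03668 × 0.4140 = 0.01519 mol
Let x = n(H2C2O4), y = n(KHC2O4).
Titrant: 2x + 1y = 0.01519;  mass: 90.03x + 128.13y = 0.9268
Solving, x = 6.130 × 10^-3 mol, y = 2.926 × 10^-3 mol
mass of H2C2O4 = 6.130 × 10^-3 × 90.03 = 0.5518 g
% H2C2O4 = 0.5518 / 0.9268 × 100 = 59.54 %

59.54 %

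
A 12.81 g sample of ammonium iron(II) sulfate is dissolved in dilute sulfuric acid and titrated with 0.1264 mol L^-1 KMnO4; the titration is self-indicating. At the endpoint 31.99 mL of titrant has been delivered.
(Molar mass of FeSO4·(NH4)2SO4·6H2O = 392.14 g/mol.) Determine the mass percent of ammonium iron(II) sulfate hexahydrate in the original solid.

61.89 %

MnO4^- + 5 Fe^2+ + 8 H^+ → Mn^2+ + 5 Fe^3+ + 4 H2O
n(KMnO4) = 0.03199 L × 0.1264 mol/L = 4.044 × 10^-3 mol
From the 5:1 ratio, n(FeSO4·(NH4)2SO4·6H2O) = 5/1 × 4.044 × 10^-3 = 0.02022 mol
mass of FeSO4·(NH4)2SO4·6H2O = 0.02022 × 392.14 g/mol = 7.928 g
% FeSO4·(NH4)2SO4·6H2O = 7.928 / 12.81 × 100 = 61.89 %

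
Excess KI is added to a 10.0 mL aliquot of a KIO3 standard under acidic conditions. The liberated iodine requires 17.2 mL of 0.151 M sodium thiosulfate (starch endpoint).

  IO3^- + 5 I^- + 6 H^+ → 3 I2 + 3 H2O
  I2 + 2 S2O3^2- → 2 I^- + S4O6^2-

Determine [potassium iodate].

n(S2O3^2-) = 0.0172 × 0.151 = 2.60 × 10^-3 mol
n(I2) = n(S2O3^2-)/2 = 1.30 × 10^-3 mol
From the 1:3 ratio, n(IO3^-) in the aliquot = 1/3 × 1.30 × 10^-3 = 4.33 × 10^-4 mol
[IO3^-] = 4.33 × 10^-4 / 0.0100 = 0.0433 mol/L

0.0433 M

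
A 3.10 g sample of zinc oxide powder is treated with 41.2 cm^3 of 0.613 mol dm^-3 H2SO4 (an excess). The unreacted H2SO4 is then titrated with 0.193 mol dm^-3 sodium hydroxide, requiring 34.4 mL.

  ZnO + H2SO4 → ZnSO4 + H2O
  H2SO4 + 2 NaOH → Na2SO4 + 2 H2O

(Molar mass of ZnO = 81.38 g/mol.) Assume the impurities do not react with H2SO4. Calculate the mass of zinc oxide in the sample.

1.79 g

n(H2SO4) added = 0.0412 × 0.613 = 0.0253 mol
n(NaOH) used in back-titration = 0.0344 × 0.193 = 6.64 × 10^-3 mol
From the 1:2 ratio, n(H2SO4) left over = 1/2 × 6.64 × 10^-3 = 3.32 × 10^-3 mol
n(H2SO4) consumed by analyte = 0.0253 − 3.32 × 10^-3 = 0.0219 mol
n(ZnO) = 0.0219 mol (1:1 ratio)
mass of ZnO = 0.0219 × 81.38 = 1.79 g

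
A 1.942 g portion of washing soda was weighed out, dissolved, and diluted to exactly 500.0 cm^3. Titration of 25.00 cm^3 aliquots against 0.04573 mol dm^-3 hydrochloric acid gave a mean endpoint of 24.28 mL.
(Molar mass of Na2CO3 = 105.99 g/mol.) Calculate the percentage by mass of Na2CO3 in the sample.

60.60 %

Na2CO3 + 2 HCl → 2 NaCl + H2O + CO2
n(HCl) per titration = 0.02428 × 0.04573 = 1.110 × 10^-3 mol
From the 1:2 ratio, n(Na2CO3) in each aliquot = 1/2 × 1.110 × 10^-3 = 5.552 × 10^-4 mol
n(Na2CO3) in the whole flask = 5.552 × 10^-4 × 500.0/25.00 = 0.01110 mol
mass of Na2CO3 = 0.01110 × 105.99 = 1.177 g
% Na2CO3 = 1.177 / 1.942 × 100 = 60.60 %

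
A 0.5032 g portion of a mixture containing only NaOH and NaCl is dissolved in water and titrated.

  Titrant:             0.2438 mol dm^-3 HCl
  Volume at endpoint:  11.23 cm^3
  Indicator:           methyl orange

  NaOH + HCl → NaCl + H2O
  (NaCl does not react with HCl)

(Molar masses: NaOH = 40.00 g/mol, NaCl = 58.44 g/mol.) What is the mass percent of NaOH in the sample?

21.76 %

n(HCl) = 0.01123 × 0.2438 = 2.738 × 10^-3 mol
Let x = n(NaOH), y = n(NaCl).
Titrant: 1x = 2.738 × 10^-3;  mass: 40.00x + 58.44y = 0.5032
Solving, x = 2.738 × 10^-3 mol, y = 6.737 × 10^-3 mol
mass of NaOH = 2.738 × 10^-3 × 40.00 = 0.1095 g
% NaOH = 0.1095 / 0.5032 × 100 = 21.76 %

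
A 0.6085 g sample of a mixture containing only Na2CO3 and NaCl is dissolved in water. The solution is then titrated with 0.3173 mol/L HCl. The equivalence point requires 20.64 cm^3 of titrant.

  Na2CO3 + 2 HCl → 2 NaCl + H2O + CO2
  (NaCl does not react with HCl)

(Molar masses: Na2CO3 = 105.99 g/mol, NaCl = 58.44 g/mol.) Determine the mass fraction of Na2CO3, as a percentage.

n(HCl) = 0.02064 × 0.3173 = 6.549 × 10^-3 mol
Let x = n(Na2CO3), y = n(NaCl).
Titrant: 2x = 6.549 × 10^-3;  mass: 105.99x + 58.44y = 0.6085
Solving, x = 3.275 × 10^-3 mol, y = 4.474 × 10^-3 mol
mass of Na2CO3 = 3.275 × 10^-3 × 105.99 = 0.3471 g
% Na2CO3 = 0.3471 / 0.6085 × 100 = 57.04 %

57.04 %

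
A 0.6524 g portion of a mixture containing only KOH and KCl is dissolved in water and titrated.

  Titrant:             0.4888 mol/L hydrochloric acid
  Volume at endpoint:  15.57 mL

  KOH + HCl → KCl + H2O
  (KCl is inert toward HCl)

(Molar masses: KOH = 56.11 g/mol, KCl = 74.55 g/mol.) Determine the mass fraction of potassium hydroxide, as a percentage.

n(HCl) = 0.01557 × 0.4888 = 7.611 × 10^-3 mol
Let x = n(KOH), y = n(KCl).
Titrant: 1x = 7.611 × 10^-3;  mass: 56.11x + 74.55y = 0.6524
Solving, x = 7.611 × 10^-3 mol, y = 3.023 × 10^-3 mol
mass of KOH = 7.611 × 10^-3 × 56.11 = 0.4270 g
% KOH = 0.4270 / 0.6524 × 100 = 65.46 %

65.46 %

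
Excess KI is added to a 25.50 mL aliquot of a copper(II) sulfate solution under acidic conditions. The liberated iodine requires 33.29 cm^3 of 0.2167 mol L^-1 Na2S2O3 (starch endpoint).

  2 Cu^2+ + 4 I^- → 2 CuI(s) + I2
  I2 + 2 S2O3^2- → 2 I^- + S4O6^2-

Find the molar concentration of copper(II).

n(S2O3^2-) = 0.03329 × 0.2167 = 7.214 × 10^-3 mol
n(I2) = n(S2O3^2-)/2 = 3.607 × 10^-3 mol
From the 2:1 ratio, n(Cu2+) in the aliquot = 2/1 × 3.607 × 10^-3 = 7.214 × 10^-3 mol
[Cu2+] = 7.214 × 10^-3 / 0.02550 = 0.2829 mol/L

0.2829 mol/L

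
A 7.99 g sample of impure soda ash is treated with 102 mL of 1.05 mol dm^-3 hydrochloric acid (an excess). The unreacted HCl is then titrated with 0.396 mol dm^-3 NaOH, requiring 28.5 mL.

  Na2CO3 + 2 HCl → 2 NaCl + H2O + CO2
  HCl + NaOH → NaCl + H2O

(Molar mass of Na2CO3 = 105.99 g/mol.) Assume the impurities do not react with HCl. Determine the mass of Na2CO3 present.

5.08 g

n(HCl) added = 0.102 × 1.05 = 0.107 mol
n(NaOH) used in back-titration = 0.0285 × 0.396 = 0.0113 mol
n(HCl) left over = 0.0113 mol (1:1 ratio)
n(HCl) consumed by analyte = 0.107 − 0.0113 = 0.0958 mol
From the 1:2 ratio, n(Na2CO3) = 1/2 × 0.0958 = 0.0479 mol
mass of Na2CO3 = 0.0479 × 105.99 = 5.08 g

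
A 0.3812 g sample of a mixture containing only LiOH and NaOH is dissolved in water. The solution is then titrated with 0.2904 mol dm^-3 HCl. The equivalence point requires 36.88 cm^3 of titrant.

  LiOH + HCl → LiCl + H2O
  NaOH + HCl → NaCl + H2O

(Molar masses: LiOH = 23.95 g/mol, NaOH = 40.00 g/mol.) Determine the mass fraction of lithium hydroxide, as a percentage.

18.48 %

n(HCl) = 0.03688 × 0.2904 = 0.01071 mol
Let x = n(LiOH), y = n(NaOH).
Titrant: 1x + 1y = 0.01071;  mass: 23.95x + 40.00y = 0.3812
Solving, x = 2.941 × 10^-3 mol, y = 7.769 × 10^-3 mol
mass of LiOH = 2.941 × 10^-3 × 23.95 = 0.07043 g
% LiOH = 0.07043 / 0.3812 × 100 = 18.48 %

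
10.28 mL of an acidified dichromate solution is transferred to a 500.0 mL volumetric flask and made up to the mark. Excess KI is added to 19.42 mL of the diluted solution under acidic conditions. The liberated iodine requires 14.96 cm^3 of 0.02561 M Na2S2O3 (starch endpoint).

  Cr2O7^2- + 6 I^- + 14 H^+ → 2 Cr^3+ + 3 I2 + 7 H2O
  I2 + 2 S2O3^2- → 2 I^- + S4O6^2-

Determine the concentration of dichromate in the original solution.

0.1599 M

n(S2O3^2-) = 0.01496 × 0.02561 = 3.831 × 10^-4 mol
n(I2) = n(S2O3^2-)/2 = 1.916 × 10^-4 mol
From the 1:3 ratio, n(Cr2O7^2-) in the aliquot = 1/3 × 1.916 × 10^-4 = 6.385 × 10^-5 mol
[Cr2O7^2-]_dilute = 6.385 × 10^-5 / 0.01942 = 0.003288 mol/L
[Cr2O7^2-]_original = 0.003288 × 500.0/10.28 = 0.1599 mol/L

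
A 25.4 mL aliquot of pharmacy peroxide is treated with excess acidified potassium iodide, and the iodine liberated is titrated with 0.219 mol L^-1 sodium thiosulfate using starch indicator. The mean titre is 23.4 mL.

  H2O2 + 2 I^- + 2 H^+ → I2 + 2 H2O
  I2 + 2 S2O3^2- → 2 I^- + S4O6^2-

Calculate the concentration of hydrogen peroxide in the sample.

0.101 mol/L

n(S2O3^2-) = 0.0234 × 0.219 = 5.12 × 10^-3 mol
n(I2) = n(S2O3^2-)/2 = 2.56 × 10^-3 mol
n(H2O2) in the aliquot = 2.56 × 10^-3 mol (1:1 ratio)
[H2O2] = 2.56 × 10^-3 / 0.0254 = 0.101 mol/L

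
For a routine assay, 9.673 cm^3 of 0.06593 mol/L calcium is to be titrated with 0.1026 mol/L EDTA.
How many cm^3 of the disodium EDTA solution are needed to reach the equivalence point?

Ca^2+ + EDTA^4- → [Ca(EDTA)]^2-
n(Ca2+) = 0.009673 L × 0.06593 mol/L = 6.377 × 10^-4 mol
n(EDTA) = 6.377 × 10^-4 mol (1:1 stoichiometry)
V(EDTA) = 6.377 × 10^-4 mol / 0.1026 mol/L = 0.006216 L = 6.216 mL

6.216 mL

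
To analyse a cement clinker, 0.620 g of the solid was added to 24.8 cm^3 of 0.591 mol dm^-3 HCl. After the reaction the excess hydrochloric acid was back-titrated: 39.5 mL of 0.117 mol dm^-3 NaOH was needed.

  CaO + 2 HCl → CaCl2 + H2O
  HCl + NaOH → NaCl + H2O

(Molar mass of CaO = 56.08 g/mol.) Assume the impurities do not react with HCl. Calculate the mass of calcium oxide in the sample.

n(HCl) added = 0.0248 × 0.591 = 0.0147 mol
n(NaOH) used in back-titration = 0.0395 × 0.117 = 4.62 × 10^-3 mol
n(HCl) left over = 4.62 × 10^-3 mol (1:1 ratio)
n(HCl) consumed by analyte = 0.0147 − 4.62 × 10^-3 = 0.0100 mol
From the 1:2 ratio, n(CaO) = 1/2 × 0.0100 = 5.02 × 10^-3 mol
mass of CaO = 5.02 × 10^-3 × 56.08 = 0.281 g

0.281 g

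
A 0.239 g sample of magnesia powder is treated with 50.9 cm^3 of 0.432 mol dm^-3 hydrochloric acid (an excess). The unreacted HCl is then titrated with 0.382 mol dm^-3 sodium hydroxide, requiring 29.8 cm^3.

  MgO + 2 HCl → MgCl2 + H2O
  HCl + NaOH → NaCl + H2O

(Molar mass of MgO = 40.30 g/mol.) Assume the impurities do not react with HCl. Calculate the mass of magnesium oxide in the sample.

0.214 g

n(HCl) added = 0.0509 × 0.432 = 0.0220 mol
n(NaOH) used in back-titration = 0.0298 × 0.382 = 0.0114 mol
n(HCl) left over = 0.0114 mol (1:1 ratio)
n(HCl) consumed by analyte = 0.0220 − 0.0114 = 0.0106 mol
From the 1:2 ratio, n(MgO) = 1/2 × 0.0106 = 5.30 × 10^-3 mol
mass of MgO = 5.30 × 10^-3 × 40.30 = 0.214 g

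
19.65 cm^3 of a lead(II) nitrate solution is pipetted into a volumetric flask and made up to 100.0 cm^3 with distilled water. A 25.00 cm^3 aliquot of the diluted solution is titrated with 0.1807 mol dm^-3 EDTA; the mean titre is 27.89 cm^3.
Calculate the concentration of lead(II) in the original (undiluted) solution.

1.026 mol/L

Pb^2+ + EDTA^4- → [Pb(EDTA)]^2-
n(EDTA) = 0.02789 × 0.1807 = 5.040 × 10^-3 mol
n(Pb2+) in the aliquot = 5.040 × 10^-3 mol (1:1 ratio)
[Pb2+]_dilute = 5.040 × 10^-3 / 0.02500 = 0.2016 mol/L
Dilution factor = 100.0 / 19.65 = 5.089
[Pb2+]_stock = 0.2016 × 5.089 = 1.026 mol/L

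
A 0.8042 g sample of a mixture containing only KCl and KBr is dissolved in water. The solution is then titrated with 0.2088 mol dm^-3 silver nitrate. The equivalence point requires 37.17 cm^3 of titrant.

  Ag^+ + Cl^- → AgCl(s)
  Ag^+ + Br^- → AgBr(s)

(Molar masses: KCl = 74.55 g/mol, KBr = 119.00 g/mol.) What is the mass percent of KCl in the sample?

n(AgNO3) = 0.03717 × 0.2088 = 7.761 × 10^-3 mol
Let x = n(KCl), y = n(KBr).
Titrant: 1x + 1y = 7.761 × 10^-3;  mass: 74.55x + 119.00y = 0.8042
Solving, x = 2.685 × 10^-3 mol, y = 5.076 × 10^-3 mol
mass of KCl = 2.685 × 10^-3 × 74.55 = 0.2002 g
% KCl = 0.2002 / 0.8042 × 100 = 24.89 %

24.89 %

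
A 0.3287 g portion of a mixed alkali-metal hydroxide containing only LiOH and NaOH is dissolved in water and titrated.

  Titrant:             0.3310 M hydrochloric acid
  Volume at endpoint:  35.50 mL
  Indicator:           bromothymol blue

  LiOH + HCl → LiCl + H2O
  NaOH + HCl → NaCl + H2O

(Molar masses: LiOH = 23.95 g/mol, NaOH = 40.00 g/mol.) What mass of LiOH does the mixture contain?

n(HCl) = 0.03550 × 0.3310 = 0.01175 mol
Let x = n(LiOH), y = n(NaOH).
Titrant: 1x + 1y = 0.01175;  mass: 23.95x + 40.00y = 0.3287
Solving, x = 8.805 × 10^-3 mol, y = 2.946 × 10^-3 mol
mass of LiOH = 8.805 × 10^-3 × 23.95 = 0.2109 g

0.2109 g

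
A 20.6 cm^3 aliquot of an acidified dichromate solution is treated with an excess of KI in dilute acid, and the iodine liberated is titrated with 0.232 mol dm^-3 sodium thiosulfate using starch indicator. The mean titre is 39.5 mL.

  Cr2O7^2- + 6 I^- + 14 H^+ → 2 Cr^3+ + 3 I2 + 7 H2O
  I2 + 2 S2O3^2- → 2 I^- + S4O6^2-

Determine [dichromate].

n(S2O3^2-) = 0.0395 × 0.232 = 9.16 × 10^-3 mol
n(I2) = n(S2O3^2-)/2 = 4.58 × 10^-3 mol
From the 1:3 ratio, n(Cr2O7^2-) in the aliquot = 1/3 × 4.58 × 10^-3 = 1.53 × 10^-3 mol
[Cr2O7^2-] = 1.53 × 10^-3 / 0.0206 = 0.0741 mol/L

0.0741 mol/L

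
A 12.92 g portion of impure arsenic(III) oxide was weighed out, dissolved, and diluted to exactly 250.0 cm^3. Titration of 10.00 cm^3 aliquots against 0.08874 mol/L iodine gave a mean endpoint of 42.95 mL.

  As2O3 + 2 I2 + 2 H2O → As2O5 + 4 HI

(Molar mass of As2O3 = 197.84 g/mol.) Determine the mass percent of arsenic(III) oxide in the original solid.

n(I2) per titration = 0.04295 × 0.08874 = 3.811 × 10^-3 mol
From the 1:2 ratio, n(As2O3) in each aliquot = 1/2 × 3.811 × 10^-3 = 1.906 × 10^-3 mol
n(As2O3) in the whole flask = 1.906 × 10^-3 × 250.0/10.00 = 0.04764 mol
mass of As2O3 = 0.04764 × 197.84 = 9.426 g
% As2O3 = 9.426 / 12.92 × 100 = 72.95 %

72.95 %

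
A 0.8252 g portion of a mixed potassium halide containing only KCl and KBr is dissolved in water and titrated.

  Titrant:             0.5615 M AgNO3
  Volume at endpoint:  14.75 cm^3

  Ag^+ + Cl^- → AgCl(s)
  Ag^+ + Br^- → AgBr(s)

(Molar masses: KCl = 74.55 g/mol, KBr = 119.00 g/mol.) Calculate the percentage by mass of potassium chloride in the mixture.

n(AgNO3) = 0.01475 × 0.5615 = 8.282 × 10^-3 mol
Let x = n(KCl), y = n(KBr).
Titrant: 1x + 1y = 8.282 × 10^-3;  mass: 74.55x + 119.00y = 0.8252
Solving, x = 3.608 × 10^-3 mol, y = 4.674 × 10^-3 mol
mass of KCl = 3.608 × 10^-3 × 74.55 = 0.2690 g
% KCl = 0.2690 / 0.8252 × 100 = 32.59 %

32.59 %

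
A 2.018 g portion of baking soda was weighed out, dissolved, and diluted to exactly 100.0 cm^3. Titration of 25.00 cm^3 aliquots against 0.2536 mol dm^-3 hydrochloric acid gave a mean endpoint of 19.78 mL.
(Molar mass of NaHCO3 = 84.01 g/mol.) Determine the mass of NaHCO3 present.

1.686 g

NaHCO3 + HCl → NaCl + H2O + CO2
n(HCl) per titration = 0.01978 × 0.2536 = 5.016 × 10^-3 mol
n(NaHCO3) in each aliquot = 5.016 × 10^-3 mol (1:1 ratio)
n(NaHCO3) in the whole flask = 5.016 × 10^-3 × 100.0/25.00 = 0.02006 mol
mass of NaHCO3 = 0.02006 × 84.01 = 1.686 g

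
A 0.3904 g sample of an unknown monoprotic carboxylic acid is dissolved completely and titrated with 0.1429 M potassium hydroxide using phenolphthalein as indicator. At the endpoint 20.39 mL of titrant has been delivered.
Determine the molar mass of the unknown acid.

n(KOH) = 0.02039 L × 0.1429 mol/L = 2.914 × 10^-3 mol
n(HA) = 2.914 × 10^-3 mol (1:1 ratio)
M = m / n = 0.3904 g / 2.914 × 10^-3 mol = 134.0 g/mol

134.0 g/mol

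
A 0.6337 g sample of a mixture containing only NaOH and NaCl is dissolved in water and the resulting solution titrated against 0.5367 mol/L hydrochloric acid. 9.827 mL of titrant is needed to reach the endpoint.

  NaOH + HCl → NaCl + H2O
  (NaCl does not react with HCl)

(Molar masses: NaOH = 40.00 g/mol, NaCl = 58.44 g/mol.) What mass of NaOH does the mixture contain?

n(HCl) = 0.009827 × 0.5367 = 5.274 × 10^-3 mol
Let x = n(NaOH), y = n(NaCl).
Titrant: 1x = 5.274 × 10^-3;  mass: 40.00x + 58.44y = 0.6337
Solving, x = 5.274 × 10^-3 mol, y = 7.234 × 10^-3 mol
mass of NaOH = 5.274 × 10^-3 × 40.00 = 0.2110 g

0.2110 g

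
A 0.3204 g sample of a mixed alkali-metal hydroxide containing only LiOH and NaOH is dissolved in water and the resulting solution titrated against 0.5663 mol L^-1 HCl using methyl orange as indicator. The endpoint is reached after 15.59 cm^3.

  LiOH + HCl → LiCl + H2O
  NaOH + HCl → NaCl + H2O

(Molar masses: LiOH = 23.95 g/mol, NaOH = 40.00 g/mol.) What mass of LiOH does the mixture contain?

0.04886 g

n(HCl) = 0.01559 × 0.5663 = 8.829 × 10^-3 mol
Let x = n(LiOH), y = n(NaOH).
Titrant: 1x + 1y = 8.829 × 10^-3;  mass: 23.95x + 40.00y = 0.3204
Solving, x = 2.040 × 10^-3 mol, y = 6.788 × 10^-3 mol
mass of LiOH = 2.040 × 10^-3 × 23.95 = 0.04886 g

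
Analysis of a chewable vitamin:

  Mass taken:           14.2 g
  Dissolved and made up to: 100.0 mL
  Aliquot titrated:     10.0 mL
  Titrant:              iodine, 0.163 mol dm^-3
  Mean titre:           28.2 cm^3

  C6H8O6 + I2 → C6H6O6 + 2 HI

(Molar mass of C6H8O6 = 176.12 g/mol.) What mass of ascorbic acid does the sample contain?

8.10 g

n(I2) per titration = 0.0282 × 0.163 = 4.60 × 10^-3 mol
n(C6H8O6) in each aliquot = 4.60 × 10^-3 mol (1:1 ratio)
n(C6H8O6) in the whole flask = 4.60 × 10^-3 × 100.0/10.0 = 0.0460 mol
mass of C6H8O6 = 0.0460 × 176.12 = 8.10 g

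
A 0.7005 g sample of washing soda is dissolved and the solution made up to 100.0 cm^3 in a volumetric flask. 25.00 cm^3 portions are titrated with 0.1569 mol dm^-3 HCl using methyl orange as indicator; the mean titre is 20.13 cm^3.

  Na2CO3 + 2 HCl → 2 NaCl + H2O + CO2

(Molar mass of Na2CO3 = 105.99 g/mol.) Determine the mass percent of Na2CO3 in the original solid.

n(HCl) per titration = 0.02013 × 0.1569 = 3.158 × 10^-3 mol
From the 1:2 ratio, n(Na2CO3) in each aliquot = 1/2 × 3.158 × 10^-3 = 1.579 × 10^-3 mol
n(Na2CO3) in the whole flask = 1.579 × 10^-3 × 100.0/25.00 = 6.317 × 10^-3 mol
mass of Na2CO3 = 6.317 × 10^-3 × 105.99 = 0.6695 g
% Na2CO3 = 0.6695 / 0.7005 × 100 = 95.58 %

95.58 %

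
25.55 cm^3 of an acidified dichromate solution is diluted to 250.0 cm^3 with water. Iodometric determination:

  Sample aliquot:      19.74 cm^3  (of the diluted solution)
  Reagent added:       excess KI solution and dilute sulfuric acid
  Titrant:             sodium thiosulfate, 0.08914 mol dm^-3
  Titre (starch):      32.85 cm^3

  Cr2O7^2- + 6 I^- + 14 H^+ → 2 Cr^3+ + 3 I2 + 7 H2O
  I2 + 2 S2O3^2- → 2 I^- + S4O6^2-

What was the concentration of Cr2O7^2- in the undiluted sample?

0.2419 mol/L

n(S2O3^2-) = 0.03285 × 0.08914 = 2.928 × 10^-3 mol
n(I2) = n(S2O3^2-)/2 = 1.464 × 10^-3 mol
From the 1:3 ratio, n(Cr2O7^2-) in the aliquot = 1/3 × 1.464 × 10^-3 = 4.880 × 10^-4 mol
[Cr2O7^2-]_dilute = 4.880 × 10^-4 / 0.01974 = 0.02472 mol/L
[Cr2O7^2-]_original = 0.02472 × 250.0/25.55 = 0.2419 mol/L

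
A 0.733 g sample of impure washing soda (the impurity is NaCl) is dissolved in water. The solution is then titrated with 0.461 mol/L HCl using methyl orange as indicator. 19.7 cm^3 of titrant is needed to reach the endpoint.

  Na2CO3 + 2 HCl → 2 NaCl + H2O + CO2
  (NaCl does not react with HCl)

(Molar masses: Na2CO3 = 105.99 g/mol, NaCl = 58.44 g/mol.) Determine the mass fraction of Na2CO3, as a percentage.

65.7 %

n(HCl) = 0.0197 × 0.461 = 9.08 × 10^-3 mol
Let x = n(Na2CO3), y = n(NaCl).
Titrant: 2x = 9.08 × 10^-3;  mass: 105.99x + 58.44y = 0.733
Solving, x = 4.54 × 10^-3 mol, y = 4.31 × 10^-3 mol
mass of Na2CO3 = 4.54 × 10^-3 × 105.99 = 0.481 g
% Na2CO3 = 0.481 / 0.733 × 100 = 65.7 %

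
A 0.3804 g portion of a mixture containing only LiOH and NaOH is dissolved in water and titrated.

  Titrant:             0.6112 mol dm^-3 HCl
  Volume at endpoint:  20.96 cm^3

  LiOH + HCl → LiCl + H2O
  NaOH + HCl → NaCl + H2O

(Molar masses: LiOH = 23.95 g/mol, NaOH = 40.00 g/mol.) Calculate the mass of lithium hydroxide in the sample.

0.1970 g

n(HCl) = 0.02096 × 0.6112 = 0.01281 mol
Let x = n(LiOH), y = n(NaOH).
Titrant: 1x + 1y = 0.01281;  mass: 23.95x + 40.00y = 0.3804
Solving, x = 8.226 × 10^-3 mol, y = 4.585 × 10^-3 mol
mass of LiOH = 8.226 × 10^-3 × 23.95 = 0.1970 g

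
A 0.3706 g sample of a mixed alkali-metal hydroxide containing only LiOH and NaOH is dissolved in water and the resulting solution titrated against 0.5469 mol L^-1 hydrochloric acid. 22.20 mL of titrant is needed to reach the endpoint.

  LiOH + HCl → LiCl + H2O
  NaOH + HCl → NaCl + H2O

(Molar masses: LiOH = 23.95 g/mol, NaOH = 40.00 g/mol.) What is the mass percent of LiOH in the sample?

n(HCl) = 0.02220 × 0.5469 = 0.01214 mol
Let x = n(LiOH), y = n(NaOH).
Titrant: 1x + 1y = 0.01214;  mass: 23.95x + 40.00y = 0.3706
Solving, x = 7.168 × 10^-3 mol, y = 4.973 × 10^-3 mol
mass of LiOH = 7.168 × 10^-3 × 23.95 = 0.1717 g
% LiOH = 0.1717 / 0.3706 × 100 = 46.32 %

46.32 %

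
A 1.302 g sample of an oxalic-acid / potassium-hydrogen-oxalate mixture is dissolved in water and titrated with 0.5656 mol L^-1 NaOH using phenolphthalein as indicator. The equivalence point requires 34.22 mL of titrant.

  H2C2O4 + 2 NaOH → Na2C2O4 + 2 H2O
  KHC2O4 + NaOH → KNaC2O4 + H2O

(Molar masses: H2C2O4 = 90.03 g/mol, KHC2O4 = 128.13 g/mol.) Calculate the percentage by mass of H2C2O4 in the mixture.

49.00 %

n(NaOH) = 0.03422 × 0.5656 = 0.01935 mol
Let x = n(H2C2O4), y = n(KHC2O4).
Titrant: 2x + 1y = 0.01935;  mass: 90.03x + 128.13y = 1.302
Solving, x = 7.086 × 10^-3 mol, y = 5.182 × 10^-3 mol
mass of H2C2O4 = 7.086 × 10^-3 × 90.03 = 0.6380 g
% H2C2O4 = 0.6380 / 1.302 × 100 = 49.00 %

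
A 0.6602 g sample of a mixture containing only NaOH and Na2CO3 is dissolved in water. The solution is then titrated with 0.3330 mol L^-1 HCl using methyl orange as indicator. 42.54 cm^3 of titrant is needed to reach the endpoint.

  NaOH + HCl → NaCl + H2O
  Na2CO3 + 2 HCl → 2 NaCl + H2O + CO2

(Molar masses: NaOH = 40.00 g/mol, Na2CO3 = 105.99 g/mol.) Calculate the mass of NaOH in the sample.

n(HCl) = 0.04254 × 0.3330 = 0.01417 mol
Let x = n(NaOH), y = n(Na2CO3).
Titrant: 1x + 2y = 0.01417;  mass: 40.00x + 105.99y = 0.6602
Solving, x = 6.966 × 10^-3 mol, y = 3.600 × 10^-3 mol
mass of NaOH = 6.966 × 10^-3 × 40.00 = 0.2786 g

0.2786 g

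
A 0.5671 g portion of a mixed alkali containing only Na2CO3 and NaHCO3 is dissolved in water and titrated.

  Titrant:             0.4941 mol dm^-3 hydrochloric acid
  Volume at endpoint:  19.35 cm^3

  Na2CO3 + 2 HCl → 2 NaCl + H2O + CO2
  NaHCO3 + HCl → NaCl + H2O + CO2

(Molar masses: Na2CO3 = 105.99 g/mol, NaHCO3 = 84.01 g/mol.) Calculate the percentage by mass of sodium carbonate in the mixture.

71.14 %

n(HCl) = 0.01935 × 0.4941 = 9.561 × 10^-3 mol
Let x = n(Na2CO3), y = n(NaHCO3).
Titrant: 2x + 1y = 9.561 × 10^-3;  mass: 105.99x + 84.01y = 0.5671
Solving, x = 3.806 × 10^-3 mol, y = 1.948 × 10^-3 mol
mass of Na2CO3 = 3.806 × 10^-3 × 105.99 = 0.4034 g
% Na2CO3 = 0.4034 / 0.5671 × 100 = 71.14 %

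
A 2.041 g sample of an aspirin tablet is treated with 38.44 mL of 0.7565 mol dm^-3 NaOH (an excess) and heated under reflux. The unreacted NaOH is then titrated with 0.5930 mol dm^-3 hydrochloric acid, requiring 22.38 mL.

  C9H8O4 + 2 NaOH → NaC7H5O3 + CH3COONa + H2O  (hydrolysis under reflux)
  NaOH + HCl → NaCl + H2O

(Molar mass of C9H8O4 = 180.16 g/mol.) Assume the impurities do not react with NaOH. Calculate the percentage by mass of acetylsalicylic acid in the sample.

n(NaOH) added = 0.03844 × 0.7565 = 0.02908 mol
n(HCl) used in back-titration = 0.02238 × 0.5930 = 0.01327 mol
n(NaOH) left over = 0.01327 mol (1:1 ratio)
n(NaOH) consumed by analyte = 0.02908 − 0.01327 = 0.01581 mol
From the 1:2 ratio, n(C9H8O4) = 1/2 × 0.01581 = 7.904 × 10^-3 mol
mass of C9H8O4 = 7.904 × 10^-3 × 180.16 = 1.424 g
% C9H8O4 = 1.424 / 2.041 × 100 = 69.77 %

69.77 %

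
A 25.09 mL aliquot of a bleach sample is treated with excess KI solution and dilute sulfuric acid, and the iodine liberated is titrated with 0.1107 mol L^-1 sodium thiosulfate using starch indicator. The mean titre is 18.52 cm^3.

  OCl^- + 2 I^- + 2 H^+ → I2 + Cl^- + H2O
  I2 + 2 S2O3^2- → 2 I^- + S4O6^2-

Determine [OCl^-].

n(S2O3^2-) = 0.01852 × 0.1107 = 2.050 × 10^-3 mol
n(I2) = n(S2O3^2-)/2 = 1.025 × 10^-3 mol
n(OCl^-) in the aliquot = 1.025 × 10^-3 mol (1:1 ratio)
[OCl^-] = 1.025 × 10^-3 / 0.02509 = 0.04086 mol/L

0.04086 mol/L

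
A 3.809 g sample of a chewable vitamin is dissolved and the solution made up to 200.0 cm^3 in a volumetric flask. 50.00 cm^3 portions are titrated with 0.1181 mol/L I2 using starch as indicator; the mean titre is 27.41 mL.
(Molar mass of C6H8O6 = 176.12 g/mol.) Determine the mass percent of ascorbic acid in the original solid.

59.87 %

C6H8O6 + I2 → C6H6O6 + 2 HI
n(I2) per titration = 0.02741 × 0.1181 = 3.237 × 10^-3 mol
n(C6H8O6) in each aliquot = 3.237 × 10^-3 mol (1:1 ratio)
n(C6H8O6) in the whole flask = 3.237 × 10^-3 × 200.0/50.00 = 0.01295 mol
mass of C6H8O6 = 0.01295 × 176.12 = 2.280 g
% C6H8O6 = 2.280 / 3.809 × 100 = 59.87 %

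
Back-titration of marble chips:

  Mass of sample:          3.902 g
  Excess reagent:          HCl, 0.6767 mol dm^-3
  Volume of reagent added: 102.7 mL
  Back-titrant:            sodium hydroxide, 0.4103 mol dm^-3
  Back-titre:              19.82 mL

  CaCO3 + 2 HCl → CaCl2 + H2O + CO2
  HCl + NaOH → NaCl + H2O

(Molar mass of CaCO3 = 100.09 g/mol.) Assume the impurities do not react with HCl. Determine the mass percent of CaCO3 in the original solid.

78.70 %

n(HCl) added = 0.1027 × 0.6767 = 0.06950 mol
n(NaOH) used in back-titration = 0.01982 × 0.4103 = 8.132 × 10^-3 mol
n(HCl) left over = 8.132 × 10^-3 mol (1:1 ratio)
n(HCl) consumed by analyte = 0.06950 − 8.132 × 10^-3 = 0.06136 mol
From the 1:2 ratio, n(CaCO3) = 1/2 × 0.06136 = 0.03068 mol
mass of CaCO3 = 0.03068 × 100.09 = 3.071 g
% CaCO3 = 3.071 / 3.902 × 100 = 78.70 %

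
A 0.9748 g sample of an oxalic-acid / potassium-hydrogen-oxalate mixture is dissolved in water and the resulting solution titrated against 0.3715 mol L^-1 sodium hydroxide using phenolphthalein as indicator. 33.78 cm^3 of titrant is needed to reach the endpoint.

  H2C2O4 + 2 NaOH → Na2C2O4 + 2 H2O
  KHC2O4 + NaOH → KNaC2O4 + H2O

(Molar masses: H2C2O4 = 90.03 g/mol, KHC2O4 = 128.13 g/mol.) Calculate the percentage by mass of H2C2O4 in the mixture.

n(NaOH) = 0.03378 × 0.3715 = 0.01255 mol
Let x = n(H2C2O4), y = n(KHC2O4).
Titrant: 2x + 1y = 0.01255;  mass: 90.03x + 128.13y = 0.9748
Solving, x = 3.809 × 10^-3 mol, y = 4.932 × 10^-3 mol
mass of H2C2O4 = 3.809 × 10^-3 × 90.03 = 0.3429 g
% H2C2O4 = 0.3429 / 0.9748 × 100 = 35.18 %

35.18 %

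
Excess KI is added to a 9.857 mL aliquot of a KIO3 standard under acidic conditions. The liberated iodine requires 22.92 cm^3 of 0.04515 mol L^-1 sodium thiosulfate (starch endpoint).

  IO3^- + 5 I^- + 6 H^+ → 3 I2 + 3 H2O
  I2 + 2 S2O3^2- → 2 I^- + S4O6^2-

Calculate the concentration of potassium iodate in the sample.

0.01750 mol/L

n(S2O3^2-) = 0.02292 × 0.04515 = 1.035 × 10^-3 mol
n(I2) = n(S2O3^2-)/2 = 5.174 × 10^-4 mol
From the 1:3 ratio, n(IO3^-) in the aliquot = 1/3 × 5.174 × 10^-4 = 1.725 × 10^-4 mol
[IO3^-] = 1.725 × 10^-4 / 0.009857 = 0.01750 mol/L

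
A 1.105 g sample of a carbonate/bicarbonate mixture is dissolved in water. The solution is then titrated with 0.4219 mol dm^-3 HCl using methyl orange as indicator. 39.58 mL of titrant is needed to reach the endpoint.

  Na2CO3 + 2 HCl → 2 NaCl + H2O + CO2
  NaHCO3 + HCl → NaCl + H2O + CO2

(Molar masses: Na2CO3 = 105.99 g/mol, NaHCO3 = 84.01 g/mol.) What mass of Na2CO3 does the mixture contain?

0.5090 g

n(HCl) = 0.03958 × 0.4219 = 0.01670 mol
Let x = n(Na2CO3), y = n(NaHCO3).
Titrant: 2x + 1y = 0.01670;  mass: 105.99x + 84.01y = 1.105
Solving, x = 4.802 × 10^-3 mol, y = 7.095 × 10^-3 mol
mass of Na2CO3 = 4.802 × 10^-3 × 105.99 = 0.5090 g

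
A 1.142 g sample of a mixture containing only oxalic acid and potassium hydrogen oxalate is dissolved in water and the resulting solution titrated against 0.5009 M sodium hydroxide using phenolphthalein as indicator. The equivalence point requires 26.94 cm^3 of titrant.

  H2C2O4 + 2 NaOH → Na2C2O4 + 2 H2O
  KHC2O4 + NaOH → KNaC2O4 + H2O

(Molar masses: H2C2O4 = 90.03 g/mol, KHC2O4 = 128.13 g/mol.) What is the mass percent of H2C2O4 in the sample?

27.84 %

n(NaOH) = 0.02694 × 0.5009 = 0.01349 mol
Let x = n(H2C2O4), y = n(KHC2O4).
Titrant: 2x + 1y = 0.01349;  mass: 90.03x + 128.13y = 1.142
Solving, x = 3.531 × 10^-3 mol, y = 6.432 × 10^-3 mol
mass of H2C2O4 = 3.531 × 10^-3 × 90.03 = 0.3179 g
% H2C2O4 = 0.3179 / 1.142 × 100 = 27.84 %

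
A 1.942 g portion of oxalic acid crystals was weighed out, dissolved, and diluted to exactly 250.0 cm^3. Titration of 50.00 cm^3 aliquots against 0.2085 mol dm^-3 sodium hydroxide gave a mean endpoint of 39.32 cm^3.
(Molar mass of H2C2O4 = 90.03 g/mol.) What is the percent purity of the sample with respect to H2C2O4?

95.02 %

H2C2O4 + 2 NaOH → Na2C2O4 + 2 H2O
n(NaOH) per titration = 0.03932 × 0.2085 = 8.198 × 10^-3 mol
From the 1:2 ratio, n(H2C2O4) in each aliquot = 1/2 × 8.198 × 10^-3 = 4.099 × 10^-3 mol
n(H2C2O4) in the whole flask = 4.099 × 10^-3 × 250.0/50.00 = 0.02050 mol
mass of H2C2O4 = 0.02050 × 90.03 = 1.845 g
% H2C2O4 = 1.845 / 1.942 × 100 = 95.02 %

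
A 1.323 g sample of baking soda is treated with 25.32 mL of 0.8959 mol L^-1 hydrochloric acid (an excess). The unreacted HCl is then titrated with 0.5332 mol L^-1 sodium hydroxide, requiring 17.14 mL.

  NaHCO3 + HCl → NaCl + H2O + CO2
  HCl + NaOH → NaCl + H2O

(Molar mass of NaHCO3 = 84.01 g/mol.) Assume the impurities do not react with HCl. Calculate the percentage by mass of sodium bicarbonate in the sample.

n(HCl) added = 0.02532 × 0.8959 = 0.02268 mol
n(NaOH) used in back-titration = 0.01714 × 0.5332 = 9.139 × 10^-3 mol
n(HCl) left over = 9.139 × 10^-3 mol (1:1 ratio)
n(HCl) consumed by analyte = 0.02268 − 9.139 × 10^-3 = 0.01355 mol
n(NaHCO3) = 0.01355 mol (1:1 ratio)
mass of NaHCO3 = 0.01355 × 84.01 = 1.138 g
% NaHCO3 = 1.138 / 1.323 × 100 = 86.01 %

86.01 %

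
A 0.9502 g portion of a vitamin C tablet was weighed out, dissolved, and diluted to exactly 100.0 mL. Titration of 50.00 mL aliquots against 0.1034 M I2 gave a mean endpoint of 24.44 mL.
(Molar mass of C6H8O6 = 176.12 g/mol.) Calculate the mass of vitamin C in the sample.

0.8901 g

C6H8O6 + I2 → C6H6O6 + 2 HI
n(I2) per titration = 0.02444 × 0.1034 = 2.527 × 10^-3 mol
n(C6H8O6) in each aliquot = 2.527 × 10^-3 mol (1:1 ratio)
n(C6H8O6) in the whole flask = 2.527 × 10^-3 × 100.0/50.00 = 5.054 × 10^-3 mol
mass of C6H8O6 = 5.054 × 10^-3 × 176.12 = 0.8901 g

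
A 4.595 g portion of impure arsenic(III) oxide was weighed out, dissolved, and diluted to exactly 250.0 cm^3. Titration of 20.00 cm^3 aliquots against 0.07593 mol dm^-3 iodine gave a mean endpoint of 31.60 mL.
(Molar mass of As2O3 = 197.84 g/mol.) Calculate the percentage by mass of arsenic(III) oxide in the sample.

As2O3 + 2 I2 + 2 H2O → As2O5 + 4 HI
n(I2) per titration = 0.03160 × 0.07593 = 2.399 × 10^-3 mol
From the 1:2 ratio, n(As2O3) in each aliquot = 1/2 × 2.399 × 10^-3 = 1.200 × 10^-3 mol
n(As2O3) in the whole flask = 1.200 × 10^-3 × 250.0/20.00 = 0.01500 mol
mass of As2O3 = 0.01500 × 197.84 = 2.967 g
% As2O3 = 2.967 / 4.595 × 100 = 64.57 %

64.57 %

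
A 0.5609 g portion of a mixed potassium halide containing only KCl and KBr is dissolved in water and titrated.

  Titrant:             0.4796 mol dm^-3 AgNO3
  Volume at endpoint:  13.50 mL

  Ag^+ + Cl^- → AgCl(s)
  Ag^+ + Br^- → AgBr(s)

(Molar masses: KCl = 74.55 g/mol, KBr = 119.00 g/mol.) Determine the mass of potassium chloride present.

n(AgNO3) = 0.01350 × 0.4796 = 6.475 × 10^-3 mol
Let x = n(KCl), y = n(KBr).
Titrant: 1x + 1y = 6.475 × 10^-3;  mass: 74.55x + 119.00y = 0.5609
Solving, x = 4.715 × 10^-3 mol, y = 1.760 × 10^-3 mol
mass of KCl = 4.715 × 10^-3 × 74.55 = 0.3515 g

0.3515 g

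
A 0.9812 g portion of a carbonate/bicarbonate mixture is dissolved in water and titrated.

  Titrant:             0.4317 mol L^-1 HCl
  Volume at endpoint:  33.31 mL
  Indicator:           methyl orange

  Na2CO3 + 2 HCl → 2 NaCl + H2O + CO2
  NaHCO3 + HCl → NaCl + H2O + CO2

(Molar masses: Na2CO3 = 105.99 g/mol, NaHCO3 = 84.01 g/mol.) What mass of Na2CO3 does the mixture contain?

0.3876 g

n(HCl) = 0.03331 × 0.4317 = 0.01438 mol
Let x = n(Na2CO3), y = n(NaHCO3).
Titrant: 2x + 1y = 0.01438;  mass: 105.99x + 84.01y = 0.9812
Solving, x = 3.657 × 10^-3 mol, y = 7.065 × 10^-3 mol
mass of Na2CO3 = 3.657 × 10^-3 × 105.99 = 0.3876 g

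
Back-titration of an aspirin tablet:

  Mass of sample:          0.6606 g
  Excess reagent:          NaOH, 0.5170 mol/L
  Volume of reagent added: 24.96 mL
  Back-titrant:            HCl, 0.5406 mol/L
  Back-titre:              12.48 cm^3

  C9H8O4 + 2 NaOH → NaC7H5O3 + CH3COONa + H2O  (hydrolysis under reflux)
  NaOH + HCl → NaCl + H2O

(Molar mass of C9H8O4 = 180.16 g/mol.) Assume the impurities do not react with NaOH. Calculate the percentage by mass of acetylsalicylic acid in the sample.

83.97 %

n(NaOH) added = 0.02496 × 0.5170 = 0.01290 mol
n(HCl) used in back-titration = 0.01248 × 0.5406 = 6.747 × 10^-3 mol
n(NaOH) left over = 6.747 × 10^-3 mol (1:1 ratio)
n(NaOH) consumed by analyte = 0.01290 − 6.747 × 10^-3 = 6.158 × 10^-3 mol
From the 1:2 ratio, n(C9H8O4) = 1/2 × 6.158 × 10^-3 = 3.079 × 10^-3 mol
mass of C9H8O4 = 3.079 × 10^-3 × 180.16 = 0.5547 g
% C9H8O4 = 0.5547 / 0.6606 × 100 = 83.97 %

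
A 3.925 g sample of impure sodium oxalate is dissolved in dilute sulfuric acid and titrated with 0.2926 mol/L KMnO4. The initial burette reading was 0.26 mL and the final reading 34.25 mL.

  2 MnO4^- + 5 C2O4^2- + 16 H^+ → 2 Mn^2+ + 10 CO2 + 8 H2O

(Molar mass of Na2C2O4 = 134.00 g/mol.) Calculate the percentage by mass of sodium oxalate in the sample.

84.88 %

n(KMnO4) = 0.03399 L × 0.2926 mol/L = 9.945 × 10^-3 mol
From the 5:2 ratio, n(Na2C2O4) = 5/2 × 9.945 × 10^-3 = 0.02486 mol
mass of Na2C2O4 = 0.02486 × 134.00 g/mol = 3.332 g
% Na2C2O4 = 3.332 / 3.925 × 100 = 84.88 %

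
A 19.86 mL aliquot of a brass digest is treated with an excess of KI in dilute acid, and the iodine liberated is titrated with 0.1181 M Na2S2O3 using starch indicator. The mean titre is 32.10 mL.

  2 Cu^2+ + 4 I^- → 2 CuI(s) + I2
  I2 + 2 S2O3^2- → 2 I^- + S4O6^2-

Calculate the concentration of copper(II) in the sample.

0.1909 M

n(S2O3^2-) = 0.03210 × 0.1181 = 3.791 × 10^-3 mol
n(I2) = n(S2O3^2-)/2 = 1.896 × 10^-3 mol
From the 2:1 ratio, n(Cu2+) in the aliquot = 2/1 × 1.896 × 10^-3 = 3.791 × 10^-3 mol
[Cu2+] = 3.791 × 10^-3 / 0.01986 = 0.1909 mol/L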